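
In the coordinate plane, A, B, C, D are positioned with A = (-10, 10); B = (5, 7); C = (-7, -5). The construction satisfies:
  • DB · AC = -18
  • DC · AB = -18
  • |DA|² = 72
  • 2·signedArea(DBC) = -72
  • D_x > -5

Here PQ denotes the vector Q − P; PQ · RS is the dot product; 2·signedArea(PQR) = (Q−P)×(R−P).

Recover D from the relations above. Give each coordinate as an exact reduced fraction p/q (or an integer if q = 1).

1. D_x = -4  [DB · AC = -18 ∩ 2·signedArea(DBC) = -72]
2. D_y = 4  [DB · AC = -18 ∩ 2·signedArea(DBC) = -72]
   → D = (-4, 4)

D = (-4, 4)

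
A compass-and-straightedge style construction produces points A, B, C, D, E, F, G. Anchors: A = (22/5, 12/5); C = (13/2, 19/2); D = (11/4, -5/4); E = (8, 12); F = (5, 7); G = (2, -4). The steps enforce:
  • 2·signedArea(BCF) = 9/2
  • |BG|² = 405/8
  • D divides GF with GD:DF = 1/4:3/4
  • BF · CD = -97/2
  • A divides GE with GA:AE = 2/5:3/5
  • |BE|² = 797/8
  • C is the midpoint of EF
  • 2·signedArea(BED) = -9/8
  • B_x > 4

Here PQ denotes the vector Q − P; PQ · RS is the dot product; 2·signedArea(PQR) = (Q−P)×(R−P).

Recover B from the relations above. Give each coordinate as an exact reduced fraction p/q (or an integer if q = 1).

1. B_x = 17/4  [2·signedArea(BCF) = 9/2 ∩ BF · CD = -97/2]
2. B_y = 11/4  [2·signedArea(BCF) = 9/2 ∩ BF · CD = -97/2]
   → B = (17/4, 11/4)

B = (17/4, 11/4)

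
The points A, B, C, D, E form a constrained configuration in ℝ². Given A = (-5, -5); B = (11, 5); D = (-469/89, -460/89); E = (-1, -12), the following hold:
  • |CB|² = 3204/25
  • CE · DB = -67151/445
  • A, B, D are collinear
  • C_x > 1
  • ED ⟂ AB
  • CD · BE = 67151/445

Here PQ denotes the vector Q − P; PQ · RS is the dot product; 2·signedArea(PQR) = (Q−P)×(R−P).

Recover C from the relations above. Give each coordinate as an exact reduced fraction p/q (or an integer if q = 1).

C = (7/5, -1)

1. C_x = 7/5  [CD · BE = 67151/445 ∩ CE · DB = -67151/445]
2. C_y = -1  [CD · BE = 67151/445 ∩ CE · DB = -67151/445]
   → C = (7/5, -1)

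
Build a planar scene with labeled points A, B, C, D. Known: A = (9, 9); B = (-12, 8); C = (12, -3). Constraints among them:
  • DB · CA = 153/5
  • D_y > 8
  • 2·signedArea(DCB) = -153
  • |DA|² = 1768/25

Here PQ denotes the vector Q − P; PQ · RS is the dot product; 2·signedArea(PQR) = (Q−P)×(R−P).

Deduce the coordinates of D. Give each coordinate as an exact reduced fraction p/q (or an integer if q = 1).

D = (3/5, 43/5)

1. D_x = 3/5  [2·signedArea(DCB) = -153 ∩ DB · CA = 153/5]
2. D_y = 43/5  [2·signedArea(DCB) = -153 ∩ DB · CA = 153/5]
   → D = (3/5, 43/5)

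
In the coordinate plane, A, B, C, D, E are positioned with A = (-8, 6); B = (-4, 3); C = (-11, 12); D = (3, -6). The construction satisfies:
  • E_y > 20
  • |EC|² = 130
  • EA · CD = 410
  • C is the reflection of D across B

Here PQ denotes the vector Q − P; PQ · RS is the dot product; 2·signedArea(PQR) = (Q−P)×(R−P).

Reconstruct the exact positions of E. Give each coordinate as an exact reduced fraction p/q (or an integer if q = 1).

1. E_x = -18  [line -14·x + 18·y + -630 = 0 ∩ |EC|² = 130]
2. E_y = 21  [line -14·x + 18·y + -630 = 0 ∩ |EC|² = 130]
   → E = (-18, 21)

E = (-18, 21)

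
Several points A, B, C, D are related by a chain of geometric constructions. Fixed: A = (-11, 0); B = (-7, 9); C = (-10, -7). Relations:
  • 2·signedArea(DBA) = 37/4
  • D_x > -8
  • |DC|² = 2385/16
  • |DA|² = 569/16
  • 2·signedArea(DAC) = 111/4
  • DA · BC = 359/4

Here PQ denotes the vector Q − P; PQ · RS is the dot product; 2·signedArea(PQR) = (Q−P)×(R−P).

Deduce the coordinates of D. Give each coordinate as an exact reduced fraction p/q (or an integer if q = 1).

D = (-31/4, 5)

1. D_x = -31/4  [2·signedArea(DAC) = 111/4 ∩ 2·signedArea(DBA) = 37/4]
2. D_y = 5  [2·signedArea(DAC) = 111/4 ∩ 2·signedArea(DBA) = 37/4]
   → D = (-31/4, 5)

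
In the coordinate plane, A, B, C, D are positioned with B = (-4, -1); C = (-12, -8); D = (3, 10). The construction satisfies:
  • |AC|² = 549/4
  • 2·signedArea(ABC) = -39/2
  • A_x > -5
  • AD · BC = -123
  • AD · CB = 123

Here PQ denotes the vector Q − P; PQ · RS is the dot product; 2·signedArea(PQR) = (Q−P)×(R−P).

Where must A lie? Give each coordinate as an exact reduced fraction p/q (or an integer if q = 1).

A = (-9/2, 1)

1. A_x = -9/2  [AD · CB = 123 ∩ 2·signedArea(ABC) = -39/2]
2. A_y = 1  [AD · CB = 123 ∩ 2·signedArea(ABC) = -39/2]
   → A = (-9/2, 1)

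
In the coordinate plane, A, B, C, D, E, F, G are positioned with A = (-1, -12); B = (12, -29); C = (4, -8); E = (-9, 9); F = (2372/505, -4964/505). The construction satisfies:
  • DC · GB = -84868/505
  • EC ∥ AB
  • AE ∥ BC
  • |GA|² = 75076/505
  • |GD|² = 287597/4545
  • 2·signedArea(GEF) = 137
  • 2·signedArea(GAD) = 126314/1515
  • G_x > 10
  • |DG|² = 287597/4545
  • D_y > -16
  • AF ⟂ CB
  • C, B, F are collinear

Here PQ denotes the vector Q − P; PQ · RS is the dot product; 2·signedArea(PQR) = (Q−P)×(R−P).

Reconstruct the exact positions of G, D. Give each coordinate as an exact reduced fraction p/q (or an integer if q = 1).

1. G_x = 5249/505  [line 9509/505·x + 6917/505·y + -45857/505 = 0 ∩ |GA|² = 75076/505]
2. G_y = -3868/505  [line 9509/505·x + 6917/505·y + -45857/505 = 0 ∩ |GA|² = 75076/505]
   → G = (5249/505, -3868/505)
3. D_x = 13681/1515  [DC · GB = -84868/505 ∩ 2·signedArea(GAD) = 126314/1515]
4. D_y = -23477/1515  [DC · GB = -84868/505 ∩ 2·signedArea(GAD) = 126314/1515]
   → D = (13681/1515, -23477/1515)

D = (13681/1515, -23477/1515)
G = (5249/505, -3868/505)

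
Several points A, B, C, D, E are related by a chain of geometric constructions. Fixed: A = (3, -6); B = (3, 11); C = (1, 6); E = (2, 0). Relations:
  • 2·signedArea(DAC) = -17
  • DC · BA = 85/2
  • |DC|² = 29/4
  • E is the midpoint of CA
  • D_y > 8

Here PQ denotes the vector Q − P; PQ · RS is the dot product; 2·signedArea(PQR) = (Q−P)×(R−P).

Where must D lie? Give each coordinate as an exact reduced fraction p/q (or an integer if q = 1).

1. D_x = 2  [2·signedArea(DAC) = -17 ∩ DC · BA = 85/2]
2. D_y = 17/2  [2·signedArea(DAC) = -17 ∩ DC · BA = 85/2]
   → D = (2, 17/2)

D = (2, 17/2)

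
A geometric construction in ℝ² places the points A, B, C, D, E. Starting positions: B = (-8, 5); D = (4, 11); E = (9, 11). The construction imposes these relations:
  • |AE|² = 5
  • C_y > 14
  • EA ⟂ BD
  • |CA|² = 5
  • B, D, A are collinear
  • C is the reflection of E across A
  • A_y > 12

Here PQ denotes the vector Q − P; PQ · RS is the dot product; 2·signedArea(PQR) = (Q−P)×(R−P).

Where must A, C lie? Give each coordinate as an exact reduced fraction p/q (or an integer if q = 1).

1. A_x = 8  [B, D, A are collinear ∩ EA ⟂ BD]
2. A_y = 13  [B, D, A are collinear ∩ EA ⟂ BD]
   → A = (8, 13)
3. C_x = 7  [C is the reflection of E across A]
4. C_y = 15  [C is the reflection of E across A]
   → C = (7, 15)

A = (8, 13)
C = (7, 15)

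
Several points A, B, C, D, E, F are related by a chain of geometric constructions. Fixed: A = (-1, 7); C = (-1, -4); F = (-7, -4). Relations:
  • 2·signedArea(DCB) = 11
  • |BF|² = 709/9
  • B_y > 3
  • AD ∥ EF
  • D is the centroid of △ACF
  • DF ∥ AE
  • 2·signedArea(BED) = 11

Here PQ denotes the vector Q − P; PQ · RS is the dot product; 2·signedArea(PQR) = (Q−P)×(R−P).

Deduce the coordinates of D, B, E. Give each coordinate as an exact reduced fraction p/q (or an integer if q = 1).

1. D_x = -3  [D is the centroid of △ACF]
2. D_y = -1/3  [D is the centroid of △ACF]
   → D = (-3, -1/3)
3. B_x = -2  [line 11/3·x + 2·y + 2/3 = 0 ∩ |BF|² = 709/9]
4. B_y = 10/3  [line 11/3·x + 2·y + 2/3 = 0 ∩ |BF|² = 709/9]
   → B = (-2, 10/3)
5. E_x = -5  [2·signedArea(BED) = 11 ∩ DF ∥ AE]
6. E_y = 10/3  [2·signedArea(BED) = 11 ∩ DF ∥ AE]
   → E = (-5, 10/3)

B = (-2, 10/3)
D = (-3, -1/3)
E = (-5, 10/3)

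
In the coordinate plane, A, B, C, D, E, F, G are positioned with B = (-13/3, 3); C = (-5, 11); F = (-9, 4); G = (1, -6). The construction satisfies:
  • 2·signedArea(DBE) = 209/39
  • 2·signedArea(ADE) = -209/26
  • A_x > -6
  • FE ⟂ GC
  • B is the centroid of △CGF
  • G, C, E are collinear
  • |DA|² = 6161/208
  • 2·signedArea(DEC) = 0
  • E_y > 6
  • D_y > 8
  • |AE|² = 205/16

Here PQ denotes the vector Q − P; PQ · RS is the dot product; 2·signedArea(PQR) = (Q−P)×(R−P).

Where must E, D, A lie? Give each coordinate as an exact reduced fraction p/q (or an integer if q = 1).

1. E_x = -211/65  [G, C, E are collinear ∩ FE ⟂ GC]
2. E_y = 392/65  [G, C, E are collinear ∩ FE ⟂ GC]
   → E = (-211/65, 392/65)
3. D_x = -268/65  [2·signedArea(DEC) = 0 ∩ 2·signedArea(DBE) = 209/39]
4. D_y = 1107/130  [2·signedArea(DEC) = 0 ∩ 2·signedArea(DBE) = 209/39]
   → D = (-268/65, 1107/130)
5. A_x = -11/2  [line 323/130·x + 57/65·y + 703/65 = 0 ∩ |DA|² = 6161/208]
6. A_y = 13/4  [line 323/130·x + 57/65·y + 703/65 = 0 ∩ |DA|² = 6161/208]
   → A = (-11/2, 13/4)

A = (-11/2, 13/4)
D = (-268/65, 1107/130)
E = (-211/65, 392/65)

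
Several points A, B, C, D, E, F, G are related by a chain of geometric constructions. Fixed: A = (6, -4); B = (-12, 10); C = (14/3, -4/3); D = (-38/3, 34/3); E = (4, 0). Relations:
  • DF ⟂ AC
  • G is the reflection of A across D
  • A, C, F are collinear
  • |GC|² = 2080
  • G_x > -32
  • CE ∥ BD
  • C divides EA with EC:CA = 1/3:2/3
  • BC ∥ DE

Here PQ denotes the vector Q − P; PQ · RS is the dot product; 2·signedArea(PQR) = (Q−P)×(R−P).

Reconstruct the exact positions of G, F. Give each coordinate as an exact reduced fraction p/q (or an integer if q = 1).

1. G_x = -94/3  [G is the reflection of A across D]
2. G_y = 80/3  [G is the reflection of A across D]
   → G = (-94/3, 80/3)
3. F_x = -58/15  [A, C, F are collinear ∩ DF ⟂ AC]
4. F_y = 236/15  [A, C, F are collinear ∩ DF ⟂ AC]
   → F = (-58/15, 236/15)

F = (-58/15, 236/15)
G = (-94/3, 80/3)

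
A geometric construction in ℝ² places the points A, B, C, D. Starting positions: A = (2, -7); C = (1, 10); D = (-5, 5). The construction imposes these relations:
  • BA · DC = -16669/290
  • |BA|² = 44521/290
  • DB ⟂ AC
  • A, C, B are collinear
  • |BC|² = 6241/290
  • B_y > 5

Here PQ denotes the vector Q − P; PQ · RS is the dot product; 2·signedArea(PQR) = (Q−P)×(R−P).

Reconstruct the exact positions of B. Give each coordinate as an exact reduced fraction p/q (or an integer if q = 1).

B = (369/290, 1557/290)

1. B_x = 369/290  [A, C, B are collinear ∩ DB ⟂ AC]
2. B_y = 1557/290  [A, C, B are collinear ∩ DB ⟂ AC]
   → B = (369/290, 1557/290)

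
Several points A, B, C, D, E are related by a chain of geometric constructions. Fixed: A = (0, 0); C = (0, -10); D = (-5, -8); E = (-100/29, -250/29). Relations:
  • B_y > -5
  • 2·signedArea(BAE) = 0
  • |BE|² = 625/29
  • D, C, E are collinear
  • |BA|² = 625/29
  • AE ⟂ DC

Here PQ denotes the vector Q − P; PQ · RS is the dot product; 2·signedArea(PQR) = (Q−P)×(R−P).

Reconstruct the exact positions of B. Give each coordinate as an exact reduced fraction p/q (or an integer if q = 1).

1. B_x = -50/29  [line 250/29·x + -100/29·y + 0 = 0 ∩ |BE|² = 625/29]
2. B_y = -125/29  [line 250/29·x + -100/29·y + 0 = 0 ∩ |BE|² = 625/29]
   → B = (-50/29, -125/29)

B = (-50/29, -125/29)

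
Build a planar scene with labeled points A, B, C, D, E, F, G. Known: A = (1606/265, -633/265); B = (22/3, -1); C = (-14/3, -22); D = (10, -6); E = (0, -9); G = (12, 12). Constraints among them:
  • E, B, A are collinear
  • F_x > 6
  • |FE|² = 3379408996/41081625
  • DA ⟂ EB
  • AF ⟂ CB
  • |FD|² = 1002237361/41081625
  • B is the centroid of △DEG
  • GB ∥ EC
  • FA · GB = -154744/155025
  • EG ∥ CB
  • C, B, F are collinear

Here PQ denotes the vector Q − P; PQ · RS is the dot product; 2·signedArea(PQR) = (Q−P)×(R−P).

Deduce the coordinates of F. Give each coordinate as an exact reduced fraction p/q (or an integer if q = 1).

F = (331846/51675, -134107/51675)

1. F_x = 331846/51675  [C, B, F are collinear ∩ AF ⟂ CB]
2. F_y = -134107/51675  [C, B, F are collinear ∩ AF ⟂ CB]
   → F = (331846/51675, -134107/51675)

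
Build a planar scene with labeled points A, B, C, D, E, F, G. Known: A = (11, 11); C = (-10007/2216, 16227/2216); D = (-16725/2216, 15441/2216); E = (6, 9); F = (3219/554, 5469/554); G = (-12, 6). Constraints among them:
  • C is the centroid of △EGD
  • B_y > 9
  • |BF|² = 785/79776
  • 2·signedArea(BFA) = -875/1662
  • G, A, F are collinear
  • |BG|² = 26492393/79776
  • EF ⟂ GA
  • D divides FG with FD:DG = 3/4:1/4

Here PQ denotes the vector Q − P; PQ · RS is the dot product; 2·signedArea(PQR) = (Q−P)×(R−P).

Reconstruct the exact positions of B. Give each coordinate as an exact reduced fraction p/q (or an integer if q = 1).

B = (12915/2216, 64979/6648)

1. B_x = 12915/2216  [line -625/554·x + 2875/554·y + -73375/1662 = 0 ∩ |BG|² = 26492393/79776]
2. B_y = 64979/6648  [line -625/554·x + 2875/554·y + -73375/1662 = 0 ∩ |BG|² = 26492393/79776]
   → B = (12915/2216, 64979/6648)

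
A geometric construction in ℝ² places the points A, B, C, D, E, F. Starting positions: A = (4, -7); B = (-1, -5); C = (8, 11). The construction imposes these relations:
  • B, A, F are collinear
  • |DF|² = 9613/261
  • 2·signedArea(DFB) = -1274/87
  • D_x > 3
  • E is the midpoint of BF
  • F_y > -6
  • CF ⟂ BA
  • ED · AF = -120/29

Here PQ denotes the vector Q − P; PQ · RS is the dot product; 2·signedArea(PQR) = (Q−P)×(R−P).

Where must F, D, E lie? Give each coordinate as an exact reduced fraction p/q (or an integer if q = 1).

1. F_x = 36/29  [B, A, F are collinear ∩ CF ⟂ BA]
2. F_y = -171/29  [B, A, F are collinear ∩ CF ⟂ BA]
   → F = (36/29, -171/29)
3. E_x = 7/58  [E is the midpoint of BF]
4. E_y = -158/29  [E is the midpoint of BF]
   → E = (7/58, -158/29)
5. D_x = 11/3  [2·signedArea(DFB) = -1274/87 ∩ ED · AF = -120/29]
6. D_y = -1/3  [2·signedArea(DFB) = -1274/87 ∩ ED · AF = -120/29]
   → D = (11/3, -1/3)

D = (11/3, -1/3)
E = (7/58, -158/29)
F = (36/29, -171/29)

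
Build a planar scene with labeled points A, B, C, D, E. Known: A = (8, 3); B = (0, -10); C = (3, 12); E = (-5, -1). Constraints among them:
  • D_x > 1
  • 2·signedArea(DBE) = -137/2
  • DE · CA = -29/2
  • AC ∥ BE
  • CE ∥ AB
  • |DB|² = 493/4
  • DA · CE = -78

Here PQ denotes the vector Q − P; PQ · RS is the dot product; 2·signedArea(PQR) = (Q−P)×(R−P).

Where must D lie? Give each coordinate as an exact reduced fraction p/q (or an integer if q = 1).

D = (3/2, 1)

1. D_x = 3/2  [DA · CE = -78 ∩ DE · CA = -29/2]
2. D_y = 1  [DA · CE = -78 ∩ DE · CA = -29/2]
   → D = (3/2, 1)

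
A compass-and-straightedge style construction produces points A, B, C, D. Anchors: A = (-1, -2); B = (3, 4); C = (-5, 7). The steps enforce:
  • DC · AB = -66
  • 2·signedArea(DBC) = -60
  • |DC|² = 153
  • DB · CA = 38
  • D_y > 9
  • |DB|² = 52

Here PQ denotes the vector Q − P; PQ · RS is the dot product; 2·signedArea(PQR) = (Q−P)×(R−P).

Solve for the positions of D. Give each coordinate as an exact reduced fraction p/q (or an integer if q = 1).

D = (7, 10)

1. D_x = 7  [DB · CA = 38 ∩ 2·signedArea(DBC) = -60]
2. D_y = 10  [DB · CA = 38 ∩ 2·signedArea(DBC) = -60]
   → D = (7, 10)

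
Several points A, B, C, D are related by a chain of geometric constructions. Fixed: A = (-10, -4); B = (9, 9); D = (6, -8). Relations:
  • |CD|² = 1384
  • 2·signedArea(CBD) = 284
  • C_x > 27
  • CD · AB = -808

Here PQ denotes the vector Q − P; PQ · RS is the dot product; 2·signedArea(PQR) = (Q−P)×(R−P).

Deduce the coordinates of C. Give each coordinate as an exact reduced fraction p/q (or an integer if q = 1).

C = (28, 22)

1. C_x = 28  [2·signedArea(CBD) = 284 ∩ CD · AB = -808]
2. C_y = 22  [2·signedArea(CBD) = 284 ∩ CD · AB = -808]
   → C = (28, 22)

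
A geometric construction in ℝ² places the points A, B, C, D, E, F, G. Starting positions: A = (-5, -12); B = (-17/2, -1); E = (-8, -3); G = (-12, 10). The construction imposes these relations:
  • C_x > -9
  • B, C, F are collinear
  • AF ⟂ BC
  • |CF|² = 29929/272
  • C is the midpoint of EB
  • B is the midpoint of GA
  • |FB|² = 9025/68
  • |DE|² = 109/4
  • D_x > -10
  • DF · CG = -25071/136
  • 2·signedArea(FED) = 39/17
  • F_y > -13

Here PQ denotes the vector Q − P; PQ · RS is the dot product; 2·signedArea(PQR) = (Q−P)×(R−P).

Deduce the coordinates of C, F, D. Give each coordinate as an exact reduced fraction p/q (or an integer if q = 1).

1. C_x = -33/4  [C is the midpoint of EB]
2. C_y = -2  [C is the midpoint of EB]
   → C = (-33/4, -2)
3. F_x = -97/17  [B, C, F are collinear ∩ AF ⟂ BC]
4. F_y = -207/17  [B, C, F are collinear ∩ AF ⟂ BC]
   → F = (-97/17, -207/17)
5. D_x = -19/2  [DF · CG = -25071/136 ∩ 2·signedArea(FED) = 39/17]
6. D_y = 2  [DF · CG = -25071/136 ∩ 2·signedArea(FED) = 39/17]
   → D = (-19/2, 2)

C = (-33/4, -2)
D = (-19/2, 2)
F = (-97/17, -207/17)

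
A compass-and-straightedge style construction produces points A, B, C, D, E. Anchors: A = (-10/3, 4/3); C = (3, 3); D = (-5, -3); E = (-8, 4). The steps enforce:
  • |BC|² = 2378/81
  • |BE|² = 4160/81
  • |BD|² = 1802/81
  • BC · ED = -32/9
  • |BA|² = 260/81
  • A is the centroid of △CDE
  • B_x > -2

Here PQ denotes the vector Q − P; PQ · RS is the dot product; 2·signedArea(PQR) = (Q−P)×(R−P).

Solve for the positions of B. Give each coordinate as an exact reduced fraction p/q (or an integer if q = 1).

1. B_x = -16/9  [line -3·x + 7·y + -76/9 = 0 ∩ |BD|² = 1802/81]
2. B_y = 4/9  [line -3·x + 7·y + -76/9 = 0 ∩ |BD|² = 1802/81]
   → B = (-16/9, 4/9)

B = (-16/9, 4/9)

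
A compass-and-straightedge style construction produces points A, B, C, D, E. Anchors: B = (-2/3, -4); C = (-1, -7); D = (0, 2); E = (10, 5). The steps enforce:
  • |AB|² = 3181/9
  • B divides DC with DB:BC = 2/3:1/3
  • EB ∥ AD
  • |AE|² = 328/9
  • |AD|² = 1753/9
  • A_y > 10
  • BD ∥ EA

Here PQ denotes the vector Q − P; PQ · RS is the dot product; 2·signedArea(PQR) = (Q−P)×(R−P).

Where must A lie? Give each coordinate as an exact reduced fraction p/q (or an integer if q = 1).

A = (32/3, 11)

1. A_x = 32/3  [EB ∥ AD ∩ BD ∥ EA]
2. A_y = 11  [EB ∥ AD ∩ BD ∥ EA]
   → A = (32/3, 11)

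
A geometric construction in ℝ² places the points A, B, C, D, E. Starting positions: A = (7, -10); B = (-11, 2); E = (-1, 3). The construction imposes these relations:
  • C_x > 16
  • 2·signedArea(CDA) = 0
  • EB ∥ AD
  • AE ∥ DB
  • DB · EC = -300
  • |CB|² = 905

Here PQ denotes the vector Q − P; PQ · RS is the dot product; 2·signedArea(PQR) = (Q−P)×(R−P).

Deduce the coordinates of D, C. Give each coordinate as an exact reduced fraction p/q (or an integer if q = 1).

1. D_x = -3  [AE ∥ DB ∩ EB ∥ AD]
2. D_y = -11  [AE ∥ DB ∩ EB ∥ AD]
   → D = (-3, -11)
3. C_x = 17  [2·signedArea(CDA) = 0 ∩ DB · EC = -300]
4. C_y = -9  [2·signedArea(CDA) = 0 ∩ DB · EC = -300]
   → C = (17, -9)

C = (17, -9)
D = (-3, -11)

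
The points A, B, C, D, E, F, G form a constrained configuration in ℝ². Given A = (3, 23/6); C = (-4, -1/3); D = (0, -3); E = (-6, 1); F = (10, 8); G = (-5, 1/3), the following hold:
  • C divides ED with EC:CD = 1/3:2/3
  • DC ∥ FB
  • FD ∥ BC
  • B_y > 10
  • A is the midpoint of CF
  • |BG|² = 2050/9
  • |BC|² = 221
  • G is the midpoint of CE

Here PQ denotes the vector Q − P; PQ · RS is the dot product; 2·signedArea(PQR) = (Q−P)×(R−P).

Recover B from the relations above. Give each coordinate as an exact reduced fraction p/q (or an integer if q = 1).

B = (6, 32/3)

1. B_x = 6  [FD ∥ BC ∩ DC ∥ FB]
2. B_y = 32/3  [FD ∥ BC ∩ DC ∥ FB]
   → B = (6, 32/3)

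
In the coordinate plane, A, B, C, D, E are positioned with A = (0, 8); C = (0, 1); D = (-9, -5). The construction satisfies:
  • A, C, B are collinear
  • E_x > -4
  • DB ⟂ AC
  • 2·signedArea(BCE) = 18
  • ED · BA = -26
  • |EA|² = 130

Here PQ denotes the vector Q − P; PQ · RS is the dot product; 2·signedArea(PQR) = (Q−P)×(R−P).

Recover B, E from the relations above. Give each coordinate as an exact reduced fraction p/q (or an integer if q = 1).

1. B_x = 0  [A, C, B are collinear ∩ DB ⟂ AC]
2. B_y = -5  [A, C, B are collinear ∩ DB ⟂ AC]
   → B = (0, -5)
3. E_x = -3  [ED · BA = -26 ∩ 2·signedArea(BCE) = 18]
4. E_y = -3  [ED · BA = -26 ∩ 2·signedArea(BCE) = 18]
   → E = (-3, -3)

B = (0, -5)
E = (-3, -3)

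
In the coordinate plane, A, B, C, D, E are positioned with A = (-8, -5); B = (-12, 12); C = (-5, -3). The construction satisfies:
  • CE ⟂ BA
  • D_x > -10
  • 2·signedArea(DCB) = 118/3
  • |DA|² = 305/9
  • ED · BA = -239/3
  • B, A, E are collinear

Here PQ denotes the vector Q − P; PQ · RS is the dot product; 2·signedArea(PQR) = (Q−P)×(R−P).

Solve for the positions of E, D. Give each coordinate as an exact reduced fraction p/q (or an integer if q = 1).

D = (-28/3, 2/3)
E = (-2528/305, -1151/305)

1. E_x = -2528/305  [B, A, E are collinear ∩ CE ⟂ BA]
2. E_y = -1151/305  [B, A, E are collinear ∩ CE ⟂ BA]
   → E = (-2528/305, -1151/305)
3. D_x = -28/3  [2·signedArea(DCB) = 118/3 ∩ ED · BA = -239/3]
4. D_y = 2/3  [2·signedArea(DCB) = 118/3 ∩ ED · BA = -239/3]
   → D = (-28/3, 2/3)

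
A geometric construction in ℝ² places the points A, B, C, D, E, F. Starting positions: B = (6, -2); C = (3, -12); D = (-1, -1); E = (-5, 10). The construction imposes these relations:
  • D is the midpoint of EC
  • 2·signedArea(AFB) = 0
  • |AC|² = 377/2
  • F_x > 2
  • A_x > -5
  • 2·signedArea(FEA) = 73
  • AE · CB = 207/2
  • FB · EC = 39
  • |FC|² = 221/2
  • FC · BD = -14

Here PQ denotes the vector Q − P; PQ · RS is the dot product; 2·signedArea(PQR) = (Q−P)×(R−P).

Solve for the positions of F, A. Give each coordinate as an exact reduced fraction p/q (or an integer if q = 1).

A = (-9/2, -1/2)
F = (5/2, -3/2)

1. F_x = 5/2  [FC · BD = -14 ∩ FB · EC = 39]
2. F_y = -3/2  [FC · BD = -14 ∩ FB · EC = 39]
   → F = (5/2, -3/2)
3. A_x = -9/2  [2·signedArea(FEA) = 73 ∩ 2·signedArea(AFB) = 0]
4. A_y = -1/2  [2·signedArea(FEA) = 73 ∩ 2·signedArea(AFB) = 0]
   → A = (-9/2, -1/2)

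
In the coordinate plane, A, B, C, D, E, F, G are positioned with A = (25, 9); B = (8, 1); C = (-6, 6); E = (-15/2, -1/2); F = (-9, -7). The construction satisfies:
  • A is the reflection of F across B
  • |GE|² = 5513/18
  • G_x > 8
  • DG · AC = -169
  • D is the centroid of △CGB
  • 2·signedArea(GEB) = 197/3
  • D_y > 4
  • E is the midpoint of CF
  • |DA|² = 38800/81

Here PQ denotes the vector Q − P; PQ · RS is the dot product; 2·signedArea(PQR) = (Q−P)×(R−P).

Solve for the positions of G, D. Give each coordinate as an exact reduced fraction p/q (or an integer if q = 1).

D = (11/3, 37/9)
G = (9, 16/3)

1. G_x = 9  [line -3/2·x + 31/2·y + -415/6 = 0 ∩ |GE|² = 5513/18]
2. G_y = 16/3  [line -3/2·x + 31/2·y + -415/6 = 0 ∩ |GE|² = 5513/18]
   → G = (9, 16/3)
3. D_x = 11/3  [D is the centroid of △CGB]
4. D_y = 37/9  [D is the centroid of △CGB]
   → D = (11/3, 37/9)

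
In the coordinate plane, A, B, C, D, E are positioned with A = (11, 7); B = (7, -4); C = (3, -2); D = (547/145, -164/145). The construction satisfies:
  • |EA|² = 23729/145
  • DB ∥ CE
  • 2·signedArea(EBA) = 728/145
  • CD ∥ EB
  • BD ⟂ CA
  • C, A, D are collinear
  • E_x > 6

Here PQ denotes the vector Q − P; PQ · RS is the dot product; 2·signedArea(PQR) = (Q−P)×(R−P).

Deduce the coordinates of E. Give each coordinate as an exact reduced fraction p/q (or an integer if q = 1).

1. E_x = 903/145  [CD ∥ EB ∩ DB ∥ CE]
2. E_y = -706/145  [CD ∥ EB ∩ DB ∥ CE]
   → E = (903/145, -706/145)

E = (903/145, -706/145)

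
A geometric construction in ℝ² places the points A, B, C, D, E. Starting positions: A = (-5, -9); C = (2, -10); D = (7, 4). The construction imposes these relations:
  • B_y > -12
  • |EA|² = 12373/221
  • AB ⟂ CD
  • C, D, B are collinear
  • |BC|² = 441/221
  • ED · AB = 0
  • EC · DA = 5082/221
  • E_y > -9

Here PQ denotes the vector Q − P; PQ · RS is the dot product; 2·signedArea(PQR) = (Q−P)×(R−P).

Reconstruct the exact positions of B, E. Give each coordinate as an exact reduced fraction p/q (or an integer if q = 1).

B = (337/221, -2504/221)
E = (547/221, -1916/221)

1. B_x = 337/221  [C, D, B are collinear ∩ AB ⟂ CD]
2. B_y = -2504/221  [C, D, B are collinear ∩ AB ⟂ CD]
   → B = (337/221, -2504/221)
3. E_x = 547/221  [ED · AB = 0 ∩ EC · DA = 5082/221]
4. E_y = -1916/221  [ED · AB = 0 ∩ EC · DA = 5082/221]
   → E = (547/221, -1916/221)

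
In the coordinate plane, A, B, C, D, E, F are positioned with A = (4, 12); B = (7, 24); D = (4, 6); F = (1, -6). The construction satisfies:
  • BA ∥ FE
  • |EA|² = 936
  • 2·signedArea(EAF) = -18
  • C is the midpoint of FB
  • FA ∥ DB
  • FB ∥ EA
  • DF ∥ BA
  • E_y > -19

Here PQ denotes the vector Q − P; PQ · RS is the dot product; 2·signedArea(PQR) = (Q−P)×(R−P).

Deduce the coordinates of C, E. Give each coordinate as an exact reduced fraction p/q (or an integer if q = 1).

C = (4, 9)
E = (-2, -18)

1. C_x = 4  [C is the midpoint of FB]
2. C_y = 9  [C is the midpoint of FB]
   → C = (4, 9)
3. E_x = -2  [FB ∥ EA ∩ BA ∥ FE]
4. E_y = -18  [FB ∥ EA ∩ BA ∥ FE]
   → E = (-2, -18)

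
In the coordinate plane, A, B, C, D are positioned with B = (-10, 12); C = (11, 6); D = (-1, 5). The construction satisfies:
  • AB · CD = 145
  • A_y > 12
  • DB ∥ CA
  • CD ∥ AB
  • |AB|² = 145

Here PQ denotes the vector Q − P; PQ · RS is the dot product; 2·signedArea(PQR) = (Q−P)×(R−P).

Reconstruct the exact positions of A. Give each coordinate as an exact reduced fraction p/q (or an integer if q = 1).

1. A_x = 2  [CD ∥ AB ∩ DB ∥ CA]
2. A_y = 13  [CD ∥ AB ∩ DB ∥ CA]
   → A = (2, 13)

A = (2, 13)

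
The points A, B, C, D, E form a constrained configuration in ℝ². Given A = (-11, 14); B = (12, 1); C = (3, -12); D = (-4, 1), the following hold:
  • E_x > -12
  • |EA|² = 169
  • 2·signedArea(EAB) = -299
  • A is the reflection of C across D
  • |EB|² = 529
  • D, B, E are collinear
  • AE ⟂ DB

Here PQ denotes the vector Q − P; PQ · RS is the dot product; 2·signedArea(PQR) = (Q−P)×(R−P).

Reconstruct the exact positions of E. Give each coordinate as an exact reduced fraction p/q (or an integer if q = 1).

E = (-11, 1)

1. E_x = -11  [D, B, E are collinear ∩ AE ⟂ DB]
2. E_y = 1  [D, B, E are collinear ∩ AE ⟂ DB]
   → E = (-11, 1)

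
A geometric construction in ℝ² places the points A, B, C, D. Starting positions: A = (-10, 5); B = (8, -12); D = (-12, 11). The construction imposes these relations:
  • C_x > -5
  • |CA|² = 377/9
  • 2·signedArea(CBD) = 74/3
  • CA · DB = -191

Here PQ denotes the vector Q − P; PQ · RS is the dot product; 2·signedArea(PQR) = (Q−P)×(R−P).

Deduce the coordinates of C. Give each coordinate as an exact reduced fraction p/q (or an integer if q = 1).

C = (-14/3, 4/3)

1. C_x = -14/3  [CA · DB = -191 ∩ 2·signedArea(CBD) = 74/3]
2. C_y = 4/3  [CA · DB = -191 ∩ 2·signedArea(CBD) = 74/3]
   → C = (-14/3, 4/3)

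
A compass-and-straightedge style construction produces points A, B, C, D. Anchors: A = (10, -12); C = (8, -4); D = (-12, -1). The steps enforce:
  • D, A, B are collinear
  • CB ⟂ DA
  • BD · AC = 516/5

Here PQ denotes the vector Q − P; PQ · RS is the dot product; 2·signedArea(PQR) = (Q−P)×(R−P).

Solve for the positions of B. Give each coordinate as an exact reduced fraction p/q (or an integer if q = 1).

1. B_x = 26/5  [D, A, B are collinear ∩ CB ⟂ DA]
2. B_y = -48/5  [D, A, B are collinear ∩ CB ⟂ DA]
   → B = (26/5, -48/5)

B = (26/5, -48/5)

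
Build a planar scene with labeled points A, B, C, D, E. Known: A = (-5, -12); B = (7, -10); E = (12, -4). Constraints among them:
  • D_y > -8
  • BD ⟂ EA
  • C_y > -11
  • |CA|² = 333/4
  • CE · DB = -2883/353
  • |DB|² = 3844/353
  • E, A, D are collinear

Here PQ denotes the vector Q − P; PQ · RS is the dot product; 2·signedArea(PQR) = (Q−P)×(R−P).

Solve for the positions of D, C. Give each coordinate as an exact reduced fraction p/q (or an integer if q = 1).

1. D_x = 1975/353  [E, A, D are collinear ∩ BD ⟂ EA]
2. D_y = -2476/353  [E, A, D are collinear ∩ BD ⟂ EA]
   → D = (1975/353, -2476/353)
3. C_x = 4  [line -496/353·x + 1054/353·y + 13051/353 = 0 ∩ |CA|² = 333/4]
4. C_y = -21/2  [line -496/353·x + 1054/353·y + 13051/353 = 0 ∩ |CA|² = 333/4]
   → C = (4, -21/2)

C = (4, -21/2)
D = (1975/353, -2476/353)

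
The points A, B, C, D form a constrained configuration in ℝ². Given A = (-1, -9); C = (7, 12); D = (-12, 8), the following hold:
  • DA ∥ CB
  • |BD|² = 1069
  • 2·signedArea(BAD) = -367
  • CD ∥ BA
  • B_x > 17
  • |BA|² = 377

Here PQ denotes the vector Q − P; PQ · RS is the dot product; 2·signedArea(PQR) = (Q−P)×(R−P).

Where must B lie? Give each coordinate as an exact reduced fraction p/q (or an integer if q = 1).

1. B_x = 18  [CD ∥ BA ∩ DA ∥ CB]
2. B_y = -5  [CD ∥ BA ∩ DA ∥ CB]
   → B = (18, -5)

B = (18, -5)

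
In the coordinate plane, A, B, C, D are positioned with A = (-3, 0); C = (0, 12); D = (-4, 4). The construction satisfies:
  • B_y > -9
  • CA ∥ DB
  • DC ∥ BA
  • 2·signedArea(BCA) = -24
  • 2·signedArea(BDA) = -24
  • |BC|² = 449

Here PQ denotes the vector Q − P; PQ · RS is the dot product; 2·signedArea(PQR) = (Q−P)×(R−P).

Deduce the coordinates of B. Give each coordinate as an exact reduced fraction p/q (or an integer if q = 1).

B = (-7, -8)

1. B_x = -7  [DC ∥ BA ∩ CA ∥ DB]
2. B_y = -8  [DC ∥ BA ∩ CA ∥ DB]
   → B = (-7, -8)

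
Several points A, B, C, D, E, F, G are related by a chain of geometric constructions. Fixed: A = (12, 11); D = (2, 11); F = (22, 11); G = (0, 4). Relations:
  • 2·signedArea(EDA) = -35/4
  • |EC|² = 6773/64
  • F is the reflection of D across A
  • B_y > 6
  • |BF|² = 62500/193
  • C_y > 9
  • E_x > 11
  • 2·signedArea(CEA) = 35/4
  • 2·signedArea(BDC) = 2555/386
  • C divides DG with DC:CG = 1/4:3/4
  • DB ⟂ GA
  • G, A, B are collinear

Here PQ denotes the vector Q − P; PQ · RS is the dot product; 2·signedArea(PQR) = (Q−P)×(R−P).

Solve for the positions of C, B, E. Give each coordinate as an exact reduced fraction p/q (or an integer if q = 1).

1. C_x = 3/2  [C divides DG with DC:CG = 1/4:3/4]
2. C_y = 37/4  [C divides DG with DC:CG = 1/4:3/4]
   → C = (3/2, 37/4)
3. B_x = 876/193  [G, A, B are collinear ∩ DB ⟂ GA]
4. B_y = 1283/193  [G, A, B are collinear ∩ DB ⟂ GA]
   → B = (876/193, 1283/193)
5. E_x = 47/4  [2·signedArea(EDA) = -35/4 ∩ 2·signedArea(CEA) = 35/4]
6. E_y = 81/8  [2·signedArea(EDA) = -35/4 ∩ 2·signedArea(CEA) = 35/4]
   → E = (47/4, 81/8)

B = (876/193, 1283/193)
C = (3/2, 37/4)
E = (47/4, 81/8)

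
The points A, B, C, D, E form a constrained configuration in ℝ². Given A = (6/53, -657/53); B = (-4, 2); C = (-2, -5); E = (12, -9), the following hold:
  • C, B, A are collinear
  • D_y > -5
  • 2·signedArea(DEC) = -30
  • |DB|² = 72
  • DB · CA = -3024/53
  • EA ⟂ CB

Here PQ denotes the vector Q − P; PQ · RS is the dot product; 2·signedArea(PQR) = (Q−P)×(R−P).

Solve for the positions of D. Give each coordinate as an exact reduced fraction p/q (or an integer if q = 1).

D = (2, -4)

1. D_x = 2  [DB · CA = -3024/53 ∩ 2·signedArea(DEC) = -30]
2. D_y = -4  [DB · CA = -3024/53 ∩ 2·signedArea(DEC) = -30]
   → D = (2, -4)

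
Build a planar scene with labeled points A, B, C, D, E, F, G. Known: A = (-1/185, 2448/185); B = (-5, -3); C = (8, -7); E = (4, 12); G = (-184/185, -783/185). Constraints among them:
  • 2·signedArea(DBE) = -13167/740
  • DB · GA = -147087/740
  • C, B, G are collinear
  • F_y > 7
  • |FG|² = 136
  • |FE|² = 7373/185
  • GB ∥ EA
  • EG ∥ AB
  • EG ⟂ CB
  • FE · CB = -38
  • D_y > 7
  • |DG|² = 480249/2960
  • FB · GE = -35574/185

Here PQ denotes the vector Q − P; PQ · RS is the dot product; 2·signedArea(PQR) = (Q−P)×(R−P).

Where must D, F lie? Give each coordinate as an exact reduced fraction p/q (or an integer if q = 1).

D = (509/185, 5877/740)
F = (-62/185, 1371/185)

1. D_x = 509/185  [2·signedArea(DBE) = -13167/740 ∩ DB · GA = -147087/740]
2. D_y = 5877/740  [2·signedArea(DBE) = -13167/740 ∩ DB · GA = -147087/740]
   → D = (509/185, 5877/740)
3. F_x = -62/185  [FE · CB = -38 ∩ FB · GE = -35574/185]
4. F_y = 1371/185  [FE · CB = -38 ∩ FB · GE = -35574/185]
   → F = (-62/185, 1371/185)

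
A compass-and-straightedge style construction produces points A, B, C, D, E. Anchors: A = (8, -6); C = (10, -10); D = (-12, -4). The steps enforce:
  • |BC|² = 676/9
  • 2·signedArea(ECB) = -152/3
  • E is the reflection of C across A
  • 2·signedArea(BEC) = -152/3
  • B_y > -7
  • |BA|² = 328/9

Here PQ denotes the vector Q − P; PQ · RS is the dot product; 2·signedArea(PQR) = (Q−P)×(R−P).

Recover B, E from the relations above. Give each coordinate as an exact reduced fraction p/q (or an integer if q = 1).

1. E_x = 6  [E is the reflection of C across A]
2. E_y = -2  [E is the reflection of C across A]
   → E = (6, -2)
3. B_x = 2  [line 8·x + 4·y + 32/3 = 0 ∩ |BC|² = 676/9]
4. B_y = -20/3  [line 8·x + 4·y + 32/3 = 0 ∩ |BC|² = 676/9]
   → B = (2, -20/3)

B = (2, -20/3)
E = (6, -2)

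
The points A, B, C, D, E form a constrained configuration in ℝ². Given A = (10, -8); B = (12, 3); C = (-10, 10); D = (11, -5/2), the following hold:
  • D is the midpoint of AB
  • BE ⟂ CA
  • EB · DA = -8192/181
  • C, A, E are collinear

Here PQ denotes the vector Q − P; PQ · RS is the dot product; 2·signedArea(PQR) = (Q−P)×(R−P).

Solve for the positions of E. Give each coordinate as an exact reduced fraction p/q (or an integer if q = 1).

E = (1020/181, -737/181)

1. E_x = 1020/181  [C, A, E are collinear ∩ BE ⟂ CA]
2. E_y = -737/181  [C, A, E are collinear ∩ BE ⟂ CA]
   → E = (1020/181, -737/181)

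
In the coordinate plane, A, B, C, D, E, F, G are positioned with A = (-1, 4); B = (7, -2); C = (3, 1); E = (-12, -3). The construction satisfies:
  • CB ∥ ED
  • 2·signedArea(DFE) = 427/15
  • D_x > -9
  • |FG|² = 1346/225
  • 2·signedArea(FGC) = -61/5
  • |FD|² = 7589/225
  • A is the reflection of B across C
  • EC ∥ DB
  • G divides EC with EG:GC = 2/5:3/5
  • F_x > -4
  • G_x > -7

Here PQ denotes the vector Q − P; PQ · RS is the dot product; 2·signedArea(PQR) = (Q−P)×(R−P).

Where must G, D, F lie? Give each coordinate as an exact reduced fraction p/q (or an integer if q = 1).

D = (-8, -6)
F = (-11/3, -32/15)
G = (-6, -7/5)

1. G_x = -6  [G divides EC with EG:GC = 2/5:3/5]
2. G_y = -7/5  [G divides EC with EG:GC = 2/5:3/5]
   → G = (-6, -7/5)
3. D_x = -8  [EC ∥ DB ∩ CB ∥ ED]
4. D_y = -6  [EC ∥ DB ∩ CB ∥ ED]
   → D = (-8, -6)
5. F_x = -11/3  [2·signedArea(FGC) = -61/5 ∩ 2·signedArea(DFE) = 427/15]
6. F_y = -32/15  [2·signedArea(FGC) = -61/5 ∩ 2·signedArea(DFE) = 427/15]
   → F = (-11/3, -32/15)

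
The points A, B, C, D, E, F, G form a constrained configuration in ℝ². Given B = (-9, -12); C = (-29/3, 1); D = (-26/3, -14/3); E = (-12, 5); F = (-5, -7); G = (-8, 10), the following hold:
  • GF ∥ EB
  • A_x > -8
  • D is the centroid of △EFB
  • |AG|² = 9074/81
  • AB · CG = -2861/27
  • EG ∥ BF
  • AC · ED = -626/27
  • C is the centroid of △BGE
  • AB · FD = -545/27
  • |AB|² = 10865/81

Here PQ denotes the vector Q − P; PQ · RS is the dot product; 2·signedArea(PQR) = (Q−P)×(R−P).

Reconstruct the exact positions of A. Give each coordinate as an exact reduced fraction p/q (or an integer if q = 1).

1. A_x = -65/9  [AC · ED = -626/27 ∩ AB · CG = -2861/27]
2. A_y = -5/9  [AC · ED = -626/27 ∩ AB · CG = -2861/27]
   → A = (-65/9, -5/9)

A = (-65/9, -5/9)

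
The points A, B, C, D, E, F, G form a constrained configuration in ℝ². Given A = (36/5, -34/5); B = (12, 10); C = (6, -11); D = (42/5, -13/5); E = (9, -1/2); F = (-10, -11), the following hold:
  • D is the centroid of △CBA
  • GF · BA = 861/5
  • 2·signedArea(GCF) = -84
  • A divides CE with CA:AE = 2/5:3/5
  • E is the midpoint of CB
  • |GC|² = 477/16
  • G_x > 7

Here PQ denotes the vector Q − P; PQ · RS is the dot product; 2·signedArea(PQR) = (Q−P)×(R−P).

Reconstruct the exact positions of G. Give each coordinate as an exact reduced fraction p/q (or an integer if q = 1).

G = (15/2, -23/4)

1. G_x = 15/2  [2·signedArea(GCF) = -84 ∩ GF · BA = 861/5]
2. G_y = -23/4  [2·signedArea(GCF) = -84 ∩ GF · BA = 861/5]
   → G = (15/2, -23/4)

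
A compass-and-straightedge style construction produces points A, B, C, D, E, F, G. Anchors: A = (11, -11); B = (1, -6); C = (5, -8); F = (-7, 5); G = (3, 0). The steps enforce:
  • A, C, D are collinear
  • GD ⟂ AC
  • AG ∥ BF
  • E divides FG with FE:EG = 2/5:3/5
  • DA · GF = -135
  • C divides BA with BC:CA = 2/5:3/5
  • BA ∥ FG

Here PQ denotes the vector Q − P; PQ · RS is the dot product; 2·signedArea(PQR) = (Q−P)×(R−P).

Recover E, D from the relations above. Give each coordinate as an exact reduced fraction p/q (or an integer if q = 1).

D = (1/5, -28/5)
E = (-3, 3)

1. E_x = -3  [E divides FG with FE:EG = 2/5:3/5]
2. E_y = 3  [E divides FG with FE:EG = 2/5:3/5]
   → E = (-3, 3)
3. D_x = 1/5  [A, C, D are collinear ∩ GD ⟂ AC]
4. D_y = -28/5  [A, C, D are collinear ∩ GD ⟂ AC]
   → D = (1/5, -28/5)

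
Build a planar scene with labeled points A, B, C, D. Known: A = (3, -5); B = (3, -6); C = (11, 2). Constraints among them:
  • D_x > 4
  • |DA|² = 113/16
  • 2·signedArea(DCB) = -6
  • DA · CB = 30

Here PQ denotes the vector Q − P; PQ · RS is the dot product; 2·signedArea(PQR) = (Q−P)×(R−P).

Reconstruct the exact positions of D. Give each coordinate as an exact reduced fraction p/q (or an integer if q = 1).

1. D_x = 5  [DA · CB = 30 ∩ 2·signedArea(DCB) = -6]
2. D_y = -13/4  [DA · CB = 30 ∩ 2·signedArea(DCB) = -6]
   → D = (5, -13/4)

D = (5, -13/4)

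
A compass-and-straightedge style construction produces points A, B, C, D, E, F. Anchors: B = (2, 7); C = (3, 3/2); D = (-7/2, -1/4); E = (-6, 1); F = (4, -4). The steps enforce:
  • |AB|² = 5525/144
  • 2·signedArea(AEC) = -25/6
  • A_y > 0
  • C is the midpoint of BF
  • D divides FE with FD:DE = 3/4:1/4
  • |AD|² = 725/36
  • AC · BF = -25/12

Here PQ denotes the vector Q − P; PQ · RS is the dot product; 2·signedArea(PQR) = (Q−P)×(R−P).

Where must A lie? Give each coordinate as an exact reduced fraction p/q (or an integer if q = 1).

A = (5/6, 11/12)

1. A_x = 5/6  [2·signedArea(AEC) = -25/6 ∩ AC · BF = -25/12]
2. A_y = 11/12  [2·signedArea(AEC) = -25/6 ∩ AC · BF = -25/12]
   → A = (5/6, 11/12)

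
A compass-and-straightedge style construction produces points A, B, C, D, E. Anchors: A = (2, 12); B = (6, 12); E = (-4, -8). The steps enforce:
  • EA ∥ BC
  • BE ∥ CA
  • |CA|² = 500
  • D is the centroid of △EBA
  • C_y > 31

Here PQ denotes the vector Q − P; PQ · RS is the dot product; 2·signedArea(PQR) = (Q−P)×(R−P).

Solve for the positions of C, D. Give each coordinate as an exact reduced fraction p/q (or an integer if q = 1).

1. C_x = 12  [BE ∥ CA ∩ EA ∥ BC]
2. C_y = 32  [BE ∥ CA ∩ EA ∥ BC]
   → C = (12, 32)
3. D_x = 4/3  [D is the centroid of △EBA]
4. D_y = 16/3  [D is the centroid of △EBA]
   → D = (4/3, 16/3)

C = (12, 32)
D = (4/3, 16/3)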